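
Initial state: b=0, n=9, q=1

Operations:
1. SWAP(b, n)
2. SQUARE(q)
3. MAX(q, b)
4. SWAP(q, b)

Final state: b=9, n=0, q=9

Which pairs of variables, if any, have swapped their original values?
(b, n)

Comparing initial and final values:
q: 1 → 9
b: 0 → 9
n: 9 → 0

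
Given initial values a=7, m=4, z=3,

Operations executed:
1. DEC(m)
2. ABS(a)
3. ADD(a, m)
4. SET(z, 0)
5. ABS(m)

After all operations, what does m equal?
m = 3

Tracing execution:
Step 1: DEC(m) → m = 3
Step 2: ABS(a) → m = 3
Step 3: ADD(a, m) → m = 3
Step 4: SET(z, 0) → m = 3
Step 5: ABS(m) → m = 3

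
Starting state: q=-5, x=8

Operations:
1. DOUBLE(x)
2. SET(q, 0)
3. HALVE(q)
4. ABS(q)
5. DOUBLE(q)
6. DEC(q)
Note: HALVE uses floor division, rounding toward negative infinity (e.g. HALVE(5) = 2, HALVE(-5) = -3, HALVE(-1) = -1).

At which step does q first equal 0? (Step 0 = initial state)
Step 2

Tracing q:
Initial: q = -5
After step 1: q = -5
After step 2: q = 0 ← first occurrence
After step 3: q = 0
After step 4: q = 0
After step 5: q = 0
After step 6: q = -1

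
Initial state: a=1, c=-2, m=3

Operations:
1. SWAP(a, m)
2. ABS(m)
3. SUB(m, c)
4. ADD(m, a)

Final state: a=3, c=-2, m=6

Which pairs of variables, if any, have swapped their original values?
None

Comparing initial and final values:
a: 1 → 3
c: -2 → -2
m: 3 → 6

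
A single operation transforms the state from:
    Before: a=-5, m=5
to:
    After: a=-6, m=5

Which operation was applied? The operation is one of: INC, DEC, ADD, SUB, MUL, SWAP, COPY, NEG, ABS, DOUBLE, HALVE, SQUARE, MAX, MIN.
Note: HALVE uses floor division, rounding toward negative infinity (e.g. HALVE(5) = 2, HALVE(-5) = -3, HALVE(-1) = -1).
DEC(a)

Analyzing the change:
Before: a=-5, m=5
After: a=-6, m=5
Variable a changed from -5 to -6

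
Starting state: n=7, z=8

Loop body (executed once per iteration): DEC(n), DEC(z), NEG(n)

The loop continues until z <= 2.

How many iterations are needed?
6

Tracing iterations:
Initial: n=7, z=8
After iteration 1: n=-6, z=7
After iteration 2: n=7, z=6
After iteration 3: n=-6, z=5
After iteration 4: n=7, z=4
After iteration 5: n=-6, z=3
After iteration 6: n=7, z=2
z <= 2 now holds, so the loop exits after 6 iterations.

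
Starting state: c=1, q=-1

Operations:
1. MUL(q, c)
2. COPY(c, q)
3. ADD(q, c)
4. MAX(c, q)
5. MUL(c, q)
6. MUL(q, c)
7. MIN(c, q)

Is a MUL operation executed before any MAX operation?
Yes

First MUL: step 1
First MAX: step 4
Since 1 < 4, MUL comes first.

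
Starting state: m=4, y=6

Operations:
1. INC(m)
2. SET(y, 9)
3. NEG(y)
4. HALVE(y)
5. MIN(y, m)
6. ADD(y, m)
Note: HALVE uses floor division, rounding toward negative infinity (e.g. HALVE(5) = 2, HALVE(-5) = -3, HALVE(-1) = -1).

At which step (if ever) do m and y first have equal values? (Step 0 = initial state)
Never

m and y never become equal during execution.

Comparing values at each step:
Initial: m=4, y=6
After step 1: m=5, y=6
After step 2: m=5, y=9
After step 3: m=5, y=-9
After step 4: m=5, y=-5
After step 5: m=5, y=-5
After step 6: m=5, y=0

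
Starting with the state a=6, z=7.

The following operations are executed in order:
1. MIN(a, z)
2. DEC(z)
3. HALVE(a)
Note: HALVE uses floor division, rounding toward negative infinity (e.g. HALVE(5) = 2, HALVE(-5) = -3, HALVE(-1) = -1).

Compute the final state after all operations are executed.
{a: 3, z: 6}

Step-by-step execution:
Initial: a=6, z=7
After step 1 (MIN(a, z)): a=6, z=7
After step 2 (DEC(z)): a=6, z=6
After step 3 (HALVE(a)): a=3, z=6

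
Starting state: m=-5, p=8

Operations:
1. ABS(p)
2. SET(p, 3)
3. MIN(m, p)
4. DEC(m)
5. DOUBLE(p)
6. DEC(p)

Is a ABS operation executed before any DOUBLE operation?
Yes

First ABS: step 1
First DOUBLE: step 5
Since 1 < 5, ABS comes first.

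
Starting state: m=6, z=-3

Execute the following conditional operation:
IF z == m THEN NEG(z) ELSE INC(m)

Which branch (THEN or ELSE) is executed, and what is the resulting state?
Branch: ELSE, Final state: m=7, z=-3

Evaluating condition: z == m
z = -3, m = 6
Condition is False, so ELSE branch executes
After INC(m): m=7, z=-3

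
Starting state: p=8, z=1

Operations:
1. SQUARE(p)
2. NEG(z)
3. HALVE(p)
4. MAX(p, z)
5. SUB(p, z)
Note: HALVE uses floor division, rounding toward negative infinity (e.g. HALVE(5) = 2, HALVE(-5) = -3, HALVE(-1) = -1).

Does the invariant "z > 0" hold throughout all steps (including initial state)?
No, violated after step 2

The invariant is violated after step 2.

State at each step:
Initial: p=8, z=1
After step 1: p=64, z=1
After step 2: p=64, z=-1
After step 3: p=32, z=-1
After step 4: p=32, z=-1
After step 5: p=33, z=-1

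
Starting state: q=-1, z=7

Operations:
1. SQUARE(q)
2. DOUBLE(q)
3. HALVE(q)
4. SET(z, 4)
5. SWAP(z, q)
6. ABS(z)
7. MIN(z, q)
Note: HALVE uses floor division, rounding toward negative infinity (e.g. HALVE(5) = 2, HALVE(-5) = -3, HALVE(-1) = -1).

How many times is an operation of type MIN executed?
1

Counting MIN operations:
Step 7: MIN(z, q) ← MIN
Total: 1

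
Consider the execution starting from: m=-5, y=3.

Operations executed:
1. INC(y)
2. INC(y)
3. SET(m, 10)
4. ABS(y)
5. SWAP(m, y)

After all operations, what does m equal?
m = 5

Tracing execution:
Step 1: INC(y) → m = -5
Step 2: INC(y) → m = -5
Step 3: SET(m, 10) → m = 10
Step 4: ABS(y) → m = 10
Step 5: SWAP(m, y) → m = 5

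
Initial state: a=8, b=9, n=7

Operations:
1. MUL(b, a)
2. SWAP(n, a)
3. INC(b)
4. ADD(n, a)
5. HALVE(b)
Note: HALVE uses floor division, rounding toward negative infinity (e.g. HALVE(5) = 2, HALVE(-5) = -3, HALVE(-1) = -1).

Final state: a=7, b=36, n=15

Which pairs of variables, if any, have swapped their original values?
None

Comparing initial and final values:
a: 8 → 7
n: 7 → 15
b: 9 → 36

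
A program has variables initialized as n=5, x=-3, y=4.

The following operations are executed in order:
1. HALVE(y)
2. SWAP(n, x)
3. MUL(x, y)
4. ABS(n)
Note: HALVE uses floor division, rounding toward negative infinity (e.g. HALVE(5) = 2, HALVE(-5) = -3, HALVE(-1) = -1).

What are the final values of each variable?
{n: 3, x: 10, y: 2}

Step-by-step execution:
Initial: n=5, x=-3, y=4
After step 1 (HALVE(y)): n=5, x=-3, y=2
After step 2 (SWAP(n, x)): n=-3, x=5, y=2
After step 3 (MUL(x, y)): n=-3, x=10, y=2
After step 4 (ABS(n)): n=3, x=10, y=2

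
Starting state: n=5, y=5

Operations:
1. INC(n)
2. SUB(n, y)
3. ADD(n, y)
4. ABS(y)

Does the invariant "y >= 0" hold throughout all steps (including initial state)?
Yes

The invariant holds at every step.

State at each step:
Initial: n=5, y=5
After step 1: n=6, y=5
After step 2: n=1, y=5
After step 3: n=6, y=5
After step 4: n=6, y=5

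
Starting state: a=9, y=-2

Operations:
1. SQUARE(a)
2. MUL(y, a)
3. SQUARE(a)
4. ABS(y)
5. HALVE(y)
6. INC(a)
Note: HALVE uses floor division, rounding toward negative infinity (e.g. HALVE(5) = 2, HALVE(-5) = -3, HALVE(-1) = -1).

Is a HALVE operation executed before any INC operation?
Yes

First HALVE: step 5
First INC: step 6
Since 5 < 6, HALVE comes first.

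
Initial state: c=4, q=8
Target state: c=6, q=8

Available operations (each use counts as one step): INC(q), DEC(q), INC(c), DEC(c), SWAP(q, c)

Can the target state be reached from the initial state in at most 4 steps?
Yes

Path (2 steps): INC(c) → INC(c)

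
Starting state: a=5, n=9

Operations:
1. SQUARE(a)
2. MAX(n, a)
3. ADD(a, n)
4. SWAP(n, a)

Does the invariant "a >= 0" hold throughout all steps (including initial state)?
Yes

The invariant holds at every step.

State at each step:
Initial: a=5, n=9
After step 1: a=25, n=9
After step 2: a=25, n=25
After step 3: a=50, n=25
After step 4: a=25, n=50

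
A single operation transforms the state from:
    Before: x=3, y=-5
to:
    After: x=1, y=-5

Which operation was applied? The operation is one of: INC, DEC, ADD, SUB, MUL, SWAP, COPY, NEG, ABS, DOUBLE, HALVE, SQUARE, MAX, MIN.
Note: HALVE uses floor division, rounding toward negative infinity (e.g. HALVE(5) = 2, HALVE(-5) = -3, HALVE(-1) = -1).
HALVE(x)

Analyzing the change:
Before: x=3, y=-5
After: x=1, y=-5
Variable x changed from 3 to 1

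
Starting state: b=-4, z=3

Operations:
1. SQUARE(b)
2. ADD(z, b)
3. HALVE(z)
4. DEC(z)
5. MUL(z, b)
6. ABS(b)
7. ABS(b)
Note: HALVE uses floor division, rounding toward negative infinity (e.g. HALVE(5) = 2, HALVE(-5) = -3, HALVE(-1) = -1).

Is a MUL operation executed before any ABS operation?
Yes

First MUL: step 5
First ABS: step 6
Since 5 < 6, MUL comes first.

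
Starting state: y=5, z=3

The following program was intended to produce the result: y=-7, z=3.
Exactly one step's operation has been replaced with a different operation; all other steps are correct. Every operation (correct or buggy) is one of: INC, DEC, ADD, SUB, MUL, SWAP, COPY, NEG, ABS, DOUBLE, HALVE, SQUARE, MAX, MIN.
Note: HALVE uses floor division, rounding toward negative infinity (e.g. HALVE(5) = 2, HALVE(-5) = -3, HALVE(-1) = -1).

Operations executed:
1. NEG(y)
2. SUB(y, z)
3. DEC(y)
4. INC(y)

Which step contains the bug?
Step 3

Trace with buggy code:
Initial: y=5, z=3
After step 1: y=-5, z=3
After step 2: y=-8, z=3
After step 3: y=-9, z=3
After step 4: y=-8, z=3
Actual final y=-8, z=3 ≠ expected y=-7, z=3.
Step 3 is the only position where a single-operation replacement can produce the expected result.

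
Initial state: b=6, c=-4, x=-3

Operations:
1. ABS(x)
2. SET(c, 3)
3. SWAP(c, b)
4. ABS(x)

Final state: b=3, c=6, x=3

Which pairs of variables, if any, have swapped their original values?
None

Comparing initial and final values:
b: 6 → 3
x: -3 → 3
c: -4 → 6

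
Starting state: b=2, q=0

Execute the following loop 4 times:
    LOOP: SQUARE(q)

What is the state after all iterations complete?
b=2, q=0

Iteration trace:
Start: b=2, q=0
After iteration 1: b=2, q=0
After iteration 2: b=2, q=0
After iteration 3: b=2, q=0
After iteration 4: b=2, q=0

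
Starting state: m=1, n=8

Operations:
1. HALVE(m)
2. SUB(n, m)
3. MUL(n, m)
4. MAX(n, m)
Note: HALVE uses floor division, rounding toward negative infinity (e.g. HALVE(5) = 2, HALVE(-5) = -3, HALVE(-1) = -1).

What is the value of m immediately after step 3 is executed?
m = 0

Tracing m through execution:
Initial: m = 1
After step 1 (HALVE(m)): m = 0
After step 2 (SUB(n, m)): m = 0
After step 3 (MUL(n, m)): m = 0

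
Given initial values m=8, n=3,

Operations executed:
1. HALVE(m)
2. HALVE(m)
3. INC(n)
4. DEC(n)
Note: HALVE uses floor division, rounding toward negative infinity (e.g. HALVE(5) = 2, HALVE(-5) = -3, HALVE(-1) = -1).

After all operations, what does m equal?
m = 2

Tracing execution:
Step 1: HALVE(m) → m = 4
Step 2: HALVE(m) → m = 2
Step 3: INC(n) → m = 2
Step 4: DEC(n) → m = 2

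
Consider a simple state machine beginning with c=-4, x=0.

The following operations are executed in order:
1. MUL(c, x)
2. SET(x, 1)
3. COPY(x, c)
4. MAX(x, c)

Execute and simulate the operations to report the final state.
{c: 0, x: 0}

Step-by-step execution:
Initial: c=-4, x=0
After step 1 (MUL(c, x)): c=0, x=0
After step 2 (SET(x, 1)): c=0, x=1
After step 3 (COPY(x, c)): c=0, x=0
After step 4 (MAX(x, c)): c=0, x=0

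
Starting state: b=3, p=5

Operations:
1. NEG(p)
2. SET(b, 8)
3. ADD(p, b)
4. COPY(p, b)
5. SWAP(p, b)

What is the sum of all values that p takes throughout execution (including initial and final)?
14

Values of p at each step:
Initial: p = 5
After step 1: p = -5
After step 2: p = -5
After step 3: p = 3
After step 4: p = 8
After step 5: p = 8
Sum = 5 + -5 + -5 + 3 + 8 + 8 = 14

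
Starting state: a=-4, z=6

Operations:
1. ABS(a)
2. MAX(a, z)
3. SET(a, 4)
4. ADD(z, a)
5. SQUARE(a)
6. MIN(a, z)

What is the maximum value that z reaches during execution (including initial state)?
10

Values of z at each step:
Initial: z = 6
After step 1: z = 6
After step 2: z = 6
After step 3: z = 6
After step 4: z = 10 ← maximum
After step 5: z = 10
After step 6: z = 10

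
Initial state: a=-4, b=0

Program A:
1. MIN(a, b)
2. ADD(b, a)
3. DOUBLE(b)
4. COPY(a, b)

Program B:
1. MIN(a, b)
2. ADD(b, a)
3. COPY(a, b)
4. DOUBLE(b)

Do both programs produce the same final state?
No

Program A final state: a=-8, b=-8
Program B final state: a=-4, b=-8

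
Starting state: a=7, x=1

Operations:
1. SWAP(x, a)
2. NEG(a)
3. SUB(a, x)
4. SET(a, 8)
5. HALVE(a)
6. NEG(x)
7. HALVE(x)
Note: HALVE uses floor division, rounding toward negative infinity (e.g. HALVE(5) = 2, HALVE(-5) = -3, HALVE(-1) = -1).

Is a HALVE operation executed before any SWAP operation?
No

First HALVE: step 5
First SWAP: step 1
Since 5 > 1, SWAP comes first.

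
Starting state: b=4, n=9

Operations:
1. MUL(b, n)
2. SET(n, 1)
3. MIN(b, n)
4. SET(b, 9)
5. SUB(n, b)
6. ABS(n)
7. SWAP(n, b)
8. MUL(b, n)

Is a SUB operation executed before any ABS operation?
Yes

First SUB: step 5
First ABS: step 6
Since 5 < 6, SUB comes first.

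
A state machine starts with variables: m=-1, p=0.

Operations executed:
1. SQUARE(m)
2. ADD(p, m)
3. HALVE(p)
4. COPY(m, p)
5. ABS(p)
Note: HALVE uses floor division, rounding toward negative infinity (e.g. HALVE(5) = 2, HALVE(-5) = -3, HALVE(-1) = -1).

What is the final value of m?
m = 0

Tracing execution:
Step 1: SQUARE(m) → m = 1
Step 2: ADD(p, m) → m = 1
Step 3: HALVE(p) → m = 1
Step 4: COPY(m, p) → m = 0
Step 5: ABS(p) → m = 0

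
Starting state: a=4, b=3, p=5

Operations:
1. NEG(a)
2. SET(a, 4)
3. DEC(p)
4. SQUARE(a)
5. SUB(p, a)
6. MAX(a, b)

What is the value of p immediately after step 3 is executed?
p = 4

Tracing p through execution:
Initial: p = 5
After step 1 (NEG(a)): p = 5
After step 2 (SET(a, 4)): p = 5
After step 3 (DEC(p)): p = 4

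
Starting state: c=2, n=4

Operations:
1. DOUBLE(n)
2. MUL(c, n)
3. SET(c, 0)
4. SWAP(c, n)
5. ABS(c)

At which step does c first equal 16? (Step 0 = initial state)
Step 2

Tracing c:
Initial: c = 2
After step 1: c = 2
After step 2: c = 16 ← first occurrence
After step 3: c = 0
After step 4: c = 8
After step 5: c = 8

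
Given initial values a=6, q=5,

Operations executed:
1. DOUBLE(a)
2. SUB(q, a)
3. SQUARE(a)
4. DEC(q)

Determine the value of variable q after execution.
q = -8

Tracing execution:
Step 1: DOUBLE(a) → q = 5
Step 2: SUB(q, a) → q = -7
Step 3: SQUARE(a) → q = -7
Step 4: DEC(q) → q = -8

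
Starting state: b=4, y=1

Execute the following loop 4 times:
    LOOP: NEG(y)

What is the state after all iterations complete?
b=4, y=1

Iteration trace:
Start: b=4, y=1
After iteration 1: b=4, y=-1
After iteration 2: b=4, y=1
After iteration 3: b=4, y=-1
After iteration 4: b=4, y=1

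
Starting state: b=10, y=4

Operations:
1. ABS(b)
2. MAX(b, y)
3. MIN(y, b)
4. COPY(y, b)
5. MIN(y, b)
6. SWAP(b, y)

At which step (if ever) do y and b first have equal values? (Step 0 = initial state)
Step 4

y and b first become equal after step 4.

Comparing values at each step:
Initial: y=4, b=10
After step 1: y=4, b=10
After step 2: y=4, b=10
After step 3: y=4, b=10
After step 4: y=10, b=10 ← equal!
After step 5: y=10, b=10 ← equal!
After step 6: y=10, b=10 ← equal!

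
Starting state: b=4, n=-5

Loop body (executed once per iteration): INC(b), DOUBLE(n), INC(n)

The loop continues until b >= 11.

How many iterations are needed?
7

Tracing iterations:
Initial: b=4, n=-5
After iteration 1: b=5, n=-9
After iteration 2: b=6, n=-17
After iteration 3: b=7, n=-33
After iteration 4: b=8, n=-65
After iteration 5: b=9, n=-129
After iteration 6: b=10, n=-257
After iteration 7: b=11, n=-513
b >= 11 now holds, so the loop exits after 7 iterations.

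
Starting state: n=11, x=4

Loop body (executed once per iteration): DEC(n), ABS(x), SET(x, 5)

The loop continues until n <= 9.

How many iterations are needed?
2

Tracing iterations:
Initial: n=11, x=4
After iteration 1: n=10, x=5
After iteration 2: n=9, x=5
n <= 9 now holds, so the loop exits after 2 iterations.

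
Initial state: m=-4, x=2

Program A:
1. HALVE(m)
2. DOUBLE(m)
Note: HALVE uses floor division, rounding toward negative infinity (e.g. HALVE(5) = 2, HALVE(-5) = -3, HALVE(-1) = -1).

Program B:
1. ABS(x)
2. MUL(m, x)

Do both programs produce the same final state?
No

Program A final state: m=-4, x=2
Program B final state: m=-8, x=2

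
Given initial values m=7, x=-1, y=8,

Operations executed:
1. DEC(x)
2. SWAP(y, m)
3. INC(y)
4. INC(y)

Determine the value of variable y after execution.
y = 9

Tracing execution:
Step 1: DEC(x) → y = 8
Step 2: SWAP(y, m) → y = 7
Step 3: INC(y) → y = 8
Step 4: INC(y) → y = 9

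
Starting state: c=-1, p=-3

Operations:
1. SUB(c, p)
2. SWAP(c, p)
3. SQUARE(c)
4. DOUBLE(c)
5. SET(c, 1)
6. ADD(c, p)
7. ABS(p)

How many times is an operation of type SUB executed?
1

Counting SUB operations:
Step 1: SUB(c, p) ← SUB
Total: 1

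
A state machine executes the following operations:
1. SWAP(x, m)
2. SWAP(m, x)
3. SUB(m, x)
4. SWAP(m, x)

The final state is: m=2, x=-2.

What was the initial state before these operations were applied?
m=0, x=2

Working backwards:
Final state: m=2, x=-2
Before step 4 (SWAP(m, x)): m=-2, x=2
Before step 3 (SUB(m, x)): m=0, x=2
Before step 2 (SWAP(m, x)): m=2, x=0
Before step 1 (SWAP(x, m)): m=0, x=2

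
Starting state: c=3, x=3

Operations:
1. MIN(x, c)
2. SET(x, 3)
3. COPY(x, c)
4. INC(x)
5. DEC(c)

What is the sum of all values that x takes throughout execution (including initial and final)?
20

Values of x at each step:
Initial: x = 3
After step 1: x = 3
After step 2: x = 3
After step 3: x = 3
After step 4: x = 4
After step 5: x = 4
Sum = 3 + 3 + 3 + 3 + 4 + 4 = 20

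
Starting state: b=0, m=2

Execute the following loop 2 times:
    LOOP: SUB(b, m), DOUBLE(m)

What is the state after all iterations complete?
b=-6, m=8

Iteration trace:
Start: b=0, m=2
After iteration 1: b=-2, m=4
After iteration 2: b=-6, m=8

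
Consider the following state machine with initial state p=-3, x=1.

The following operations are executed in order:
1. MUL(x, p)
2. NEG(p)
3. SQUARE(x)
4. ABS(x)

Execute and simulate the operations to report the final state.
{p: 3, x: 9}

Step-by-step execution:
Initial: p=-3, x=1
After step 1 (MUL(x, p)): p=-3, x=-3
After step 2 (NEG(p)): p=3, x=-3
After step 3 (SQUARE(x)): p=3, x=9
After step 4 (ABS(x)): p=3, x=9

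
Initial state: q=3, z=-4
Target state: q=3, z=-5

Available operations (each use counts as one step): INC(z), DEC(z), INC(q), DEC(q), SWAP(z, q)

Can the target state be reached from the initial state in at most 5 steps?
Yes

Path (1 step): DEC(z)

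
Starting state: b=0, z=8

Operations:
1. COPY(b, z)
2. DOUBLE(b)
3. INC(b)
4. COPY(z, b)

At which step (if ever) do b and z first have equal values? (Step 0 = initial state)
Step 1

b and z first become equal after step 1.

Comparing values at each step:
Initial: b=0, z=8
After step 1: b=8, z=8 ← equal!
After step 2: b=16, z=8
After step 3: b=17, z=8
After step 4: b=17, z=17 ← equal!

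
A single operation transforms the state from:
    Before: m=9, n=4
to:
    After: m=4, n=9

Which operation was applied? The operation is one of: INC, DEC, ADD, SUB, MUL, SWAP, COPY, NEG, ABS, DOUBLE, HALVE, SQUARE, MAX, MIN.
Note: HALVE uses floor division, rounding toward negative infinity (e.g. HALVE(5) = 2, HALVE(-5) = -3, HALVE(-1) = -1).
SWAP(m, n)

Analyzing the change:
Before: m=9, n=4
After: m=4, n=9
Variable m changed from 9 to 4
Variable n changed from 4 to 9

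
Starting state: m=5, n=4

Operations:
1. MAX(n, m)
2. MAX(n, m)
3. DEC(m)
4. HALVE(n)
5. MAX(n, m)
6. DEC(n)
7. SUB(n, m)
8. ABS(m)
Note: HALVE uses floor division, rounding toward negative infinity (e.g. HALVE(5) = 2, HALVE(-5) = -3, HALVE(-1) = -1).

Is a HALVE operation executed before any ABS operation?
Yes

First HALVE: step 4
First ABS: step 8
Since 4 < 8, HALVE comes first.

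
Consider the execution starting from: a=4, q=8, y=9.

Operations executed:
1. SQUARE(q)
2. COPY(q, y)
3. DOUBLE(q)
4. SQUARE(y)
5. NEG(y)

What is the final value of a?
a = 4

Tracing execution:
Step 1: SQUARE(q) → a = 4
Step 2: COPY(q, y) → a = 4
Step 3: DOUBLE(q) → a = 4
Step 4: SQUARE(y) → a = 4
Step 5: NEG(y) → a = 4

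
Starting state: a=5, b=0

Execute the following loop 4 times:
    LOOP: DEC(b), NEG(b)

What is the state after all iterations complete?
a=5, b=0

Iteration trace:
Start: a=5, b=0
After iteration 1: a=5, b=1
After iteration 2: a=5, b=0
After iteration 3: a=5, b=1
After iteration 4: a=5, b=0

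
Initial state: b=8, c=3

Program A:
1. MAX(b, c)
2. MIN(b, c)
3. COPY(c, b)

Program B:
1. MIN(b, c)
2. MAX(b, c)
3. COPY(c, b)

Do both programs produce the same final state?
Yes

Program A final state: b=3, c=3
Program B final state: b=3, c=3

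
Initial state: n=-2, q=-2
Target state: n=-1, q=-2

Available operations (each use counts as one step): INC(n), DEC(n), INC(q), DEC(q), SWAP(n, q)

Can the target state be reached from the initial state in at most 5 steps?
Yes

Path (1 step): INC(n)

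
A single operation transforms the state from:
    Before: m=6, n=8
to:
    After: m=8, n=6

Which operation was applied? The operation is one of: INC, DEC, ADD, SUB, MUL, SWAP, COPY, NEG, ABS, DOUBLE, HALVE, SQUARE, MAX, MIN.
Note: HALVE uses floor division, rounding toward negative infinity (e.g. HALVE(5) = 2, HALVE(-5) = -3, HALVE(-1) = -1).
SWAP(n, m)

Analyzing the change:
Before: m=6, n=8
After: m=8, n=6
Variable n changed from 8 to 6
Variable m changed from 6 to 8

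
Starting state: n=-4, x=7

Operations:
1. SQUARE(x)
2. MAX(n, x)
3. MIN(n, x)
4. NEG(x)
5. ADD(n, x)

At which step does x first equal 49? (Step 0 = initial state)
Step 1

Tracing x:
Initial: x = 7
After step 1: x = 49 ← first occurrence
After step 2: x = 49
After step 3: x = 49
After step 4: x = -49
After step 5: x = -49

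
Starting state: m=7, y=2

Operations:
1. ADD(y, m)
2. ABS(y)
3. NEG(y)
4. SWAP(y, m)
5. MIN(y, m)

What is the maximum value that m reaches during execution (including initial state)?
7

Values of m at each step:
Initial: m = 7 ← maximum
After step 1: m = 7
After step 2: m = 7
After step 3: m = 7
After step 4: m = -9
After step 5: m = -9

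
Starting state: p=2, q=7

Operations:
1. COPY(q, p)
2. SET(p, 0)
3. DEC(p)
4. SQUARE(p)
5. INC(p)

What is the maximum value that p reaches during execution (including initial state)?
2

Values of p at each step:
Initial: p = 2 ← maximum
After step 1: p = 2
After step 2: p = 0
After step 3: p = -1
After step 4: p = 1
After step 5: p = 2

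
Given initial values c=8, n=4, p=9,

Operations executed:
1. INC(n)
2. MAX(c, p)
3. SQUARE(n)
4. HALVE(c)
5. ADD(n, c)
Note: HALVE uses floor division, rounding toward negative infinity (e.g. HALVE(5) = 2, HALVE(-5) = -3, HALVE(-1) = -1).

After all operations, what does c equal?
c = 4

Tracing execution:
Step 1: INC(n) → c = 8
Step 2: MAX(c, p) → c = 9
Step 3: SQUARE(n) → c = 9
Step 4: HALVE(c) → c = 4
Step 5: ADD(n, c) → c = 4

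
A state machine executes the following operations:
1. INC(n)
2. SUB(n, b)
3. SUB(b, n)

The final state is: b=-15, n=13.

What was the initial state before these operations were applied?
b=-2, n=10

Working backwards:
Final state: b=-15, n=13
Before step 3 (SUB(b, n)): b=-2, n=13
Before step 2 (SUB(n, b)): b=-2, n=11
Before step 1 (INC(n)): b=-2, n=10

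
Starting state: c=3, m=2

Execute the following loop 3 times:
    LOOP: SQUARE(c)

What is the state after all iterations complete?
c=6561, m=2

Iteration trace:
Start: c=3, m=2
After iteration 1: c=9, m=2
After iteration 2: c=81, m=2
After iteration 3: c=6561, m=2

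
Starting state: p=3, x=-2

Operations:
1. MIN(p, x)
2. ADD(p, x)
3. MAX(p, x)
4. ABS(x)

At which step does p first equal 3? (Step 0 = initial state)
Step 0

Tracing p:
Initial: p = 3 ← first occurrence
After step 1: p = -2
After step 2: p = -4
After step 3: p = -2
After step 4: p = -2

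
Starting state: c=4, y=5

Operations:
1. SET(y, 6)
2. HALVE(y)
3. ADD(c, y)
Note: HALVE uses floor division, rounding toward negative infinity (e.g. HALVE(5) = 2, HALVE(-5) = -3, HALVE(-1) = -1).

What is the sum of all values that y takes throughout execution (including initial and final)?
17

Values of y at each step:
Initial: y = 5
After step 1: y = 6
After step 2: y = 3
After step 3: y = 3
Sum = 5 + 6 + 3 + 3 = 17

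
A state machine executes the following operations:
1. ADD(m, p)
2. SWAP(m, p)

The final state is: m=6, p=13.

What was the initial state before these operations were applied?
m=7, p=6

Working backwards:
Final state: m=6, p=13
Before step 2 (SWAP(m, p)): m=13, p=6
Before step 1 (ADD(m, p)): m=7, p=6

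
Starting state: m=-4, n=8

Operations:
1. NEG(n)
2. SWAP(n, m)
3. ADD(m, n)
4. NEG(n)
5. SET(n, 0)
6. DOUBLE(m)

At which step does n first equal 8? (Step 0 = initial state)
Step 0

Tracing n:
Initial: n = 8 ← first occurrence
After step 1: n = -8
After step 2: n = -4
After step 3: n = -4
After step 4: n = 4
After step 5: n = 0
After step 6: n = 0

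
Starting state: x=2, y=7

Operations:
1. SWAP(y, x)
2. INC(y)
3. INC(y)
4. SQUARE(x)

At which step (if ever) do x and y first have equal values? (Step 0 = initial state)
Never

x and y never become equal during execution.

Comparing values at each step:
Initial: x=2, y=7
After step 1: x=7, y=2
After step 2: x=7, y=3
After step 3: x=7, y=4
After step 4: x=49, y=4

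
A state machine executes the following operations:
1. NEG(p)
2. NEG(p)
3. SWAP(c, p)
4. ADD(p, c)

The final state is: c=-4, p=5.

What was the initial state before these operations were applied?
c=9, p=-4

Working backwards:
Final state: c=-4, p=5
Before step 4 (ADD(p, c)): c=-4, p=9
Before step 3 (SWAP(c, p)): c=9, p=-4
Before step 2 (NEG(p)): c=9, p=4
Before step 1 (NEG(p)): c=9, p=-4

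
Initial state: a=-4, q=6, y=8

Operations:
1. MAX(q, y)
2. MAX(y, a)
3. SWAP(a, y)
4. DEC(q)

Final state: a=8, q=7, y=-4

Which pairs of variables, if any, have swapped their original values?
(y, a)

Comparing initial and final values:
q: 6 → 7
y: 8 → -4
a: -4 → 8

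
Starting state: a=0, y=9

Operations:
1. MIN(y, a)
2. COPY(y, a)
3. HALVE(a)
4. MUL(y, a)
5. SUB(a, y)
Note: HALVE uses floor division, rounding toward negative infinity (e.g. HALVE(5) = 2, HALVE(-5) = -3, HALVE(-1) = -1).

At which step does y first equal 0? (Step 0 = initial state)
Step 1

Tracing y:
Initial: y = 9
After step 1: y = 0 ← first occurrence
After step 2: y = 0
After step 3: y = 0
After step 4: y = 0
After step 5: y = 0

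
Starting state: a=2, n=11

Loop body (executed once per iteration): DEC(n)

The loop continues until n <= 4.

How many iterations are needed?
7

Tracing iterations:
Initial: a=2, n=11
After iteration 1: a=2, n=10
After iteration 2: a=2, n=9
After iteration 3: a=2, n=8
After iteration 4: a=2, n=7
After iteration 5: a=2, n=6
After iteration 6: a=2, n=5
After iteration 7: a=2, n=4
n <= 4 now holds, so the loop exits after 7 iterations.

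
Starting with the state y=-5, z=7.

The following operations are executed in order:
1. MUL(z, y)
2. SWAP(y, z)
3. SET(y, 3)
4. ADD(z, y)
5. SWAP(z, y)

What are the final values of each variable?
{y: -2, z: 3}

Step-by-step execution:
Initial: y=-5, z=7
After step 1 (MUL(z, y)): y=-5, z=-35
After step 2 (SWAP(y, z)): y=-35, z=-5
After step 3 (SET(y, 3)): y=3, z=-5
After step 4 (ADD(z, y)): y=3, z=-2
After step 5 (SWAP(z, y)): y=-2, z=3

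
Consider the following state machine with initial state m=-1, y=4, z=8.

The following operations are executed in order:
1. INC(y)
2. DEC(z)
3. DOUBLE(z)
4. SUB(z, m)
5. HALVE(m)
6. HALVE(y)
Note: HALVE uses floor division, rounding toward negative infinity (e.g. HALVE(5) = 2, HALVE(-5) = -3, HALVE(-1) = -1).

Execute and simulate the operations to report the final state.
{m: -1, y: 2, z: 15}

Step-by-step execution:
Initial: m=-1, y=4, z=8
After step 1 (INC(y)): m=-1, y=5, z=8
After step 2 (DEC(z)): m=-1, y=5, z=7
After step 3 (DOUBLE(z)): m=-1, y=5, z=14
After step 4 (SUB(z, m)): m=-1, y=5, z=15
After step 5 (HALVE(m)): m=-1, y=5, z=15
After step 6 (HALVE(y)): m=-1, y=2, z=15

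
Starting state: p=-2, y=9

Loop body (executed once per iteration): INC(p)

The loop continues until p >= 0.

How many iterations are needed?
2

Tracing iterations:
Initial: p=-2, y=9
After iteration 1: p=-1, y=9
After iteration 2: p=0, y=9
p >= 0 now holds, so the loop exits after 2 iterations.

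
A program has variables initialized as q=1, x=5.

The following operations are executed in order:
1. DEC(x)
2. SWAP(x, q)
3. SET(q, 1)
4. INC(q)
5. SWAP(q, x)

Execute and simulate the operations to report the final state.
{q: 1, x: 2}

Step-by-step execution:
Initial: q=1, x=5
After step 1 (DEC(x)): q=1, x=4
After step 2 (SWAP(x, q)): q=4, x=1
After step 3 (SET(q, 1)): q=1, x=1
After step 4 (INC(q)): q=2, x=1
After step 5 (SWAP(q, x)): q=1, x=2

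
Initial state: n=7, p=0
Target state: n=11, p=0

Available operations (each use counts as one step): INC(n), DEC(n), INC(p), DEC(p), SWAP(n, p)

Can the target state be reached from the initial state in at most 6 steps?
Yes

Path (4 steps): INC(n) → INC(n) → INC(n) → INC(n)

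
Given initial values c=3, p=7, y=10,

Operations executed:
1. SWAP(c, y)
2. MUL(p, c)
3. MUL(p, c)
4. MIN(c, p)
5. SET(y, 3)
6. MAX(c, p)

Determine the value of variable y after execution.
y = 3

Tracing execution:
Step 1: SWAP(c, y) → y = 3
Step 2: MUL(p, c) → y = 3
Step 3: MUL(p, c) → y = 3
Step 4: MIN(c, p) → y = 3
Step 5: SET(y, 3) → y = 3
Step 6: MAX(c, p) → y = 3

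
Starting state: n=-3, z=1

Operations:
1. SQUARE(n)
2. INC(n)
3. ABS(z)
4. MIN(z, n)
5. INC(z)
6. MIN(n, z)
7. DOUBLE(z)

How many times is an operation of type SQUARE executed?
1

Counting SQUARE operations:
Step 1: SQUARE(n) ← SQUARE
Total: 1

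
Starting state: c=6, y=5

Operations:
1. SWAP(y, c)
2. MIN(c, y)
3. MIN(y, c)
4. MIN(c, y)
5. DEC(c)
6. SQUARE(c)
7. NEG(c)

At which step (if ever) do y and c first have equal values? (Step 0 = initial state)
Step 3

y and c first become equal after step 3.

Comparing values at each step:
Initial: y=5, c=6
After step 1: y=6, c=5
After step 2: y=6, c=5
After step 3: y=5, c=5 ← equal!
After step 4: y=5, c=5 ← equal!
After step 5: y=5, c=4
After step 6: y=5, c=16
After step 7: y=5, c=-16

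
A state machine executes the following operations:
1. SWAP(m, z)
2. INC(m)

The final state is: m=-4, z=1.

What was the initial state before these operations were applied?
m=1, z=-5

Working backwards:
Final state: m=-4, z=1
Before step 2 (INC(m)): m=-5, z=1
Before step 1 (SWAP(m, z)): m=1, z=-5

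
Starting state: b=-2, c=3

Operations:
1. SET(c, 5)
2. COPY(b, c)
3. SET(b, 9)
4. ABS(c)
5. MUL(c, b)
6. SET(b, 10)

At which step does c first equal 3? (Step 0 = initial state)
Step 0

Tracing c:
Initial: c = 3 ← first occurrence
After step 1: c = 5
After step 2: c = 5
After step 3: c = 5
After step 4: c = 5
After step 5: c = 45
After step 6: c = 45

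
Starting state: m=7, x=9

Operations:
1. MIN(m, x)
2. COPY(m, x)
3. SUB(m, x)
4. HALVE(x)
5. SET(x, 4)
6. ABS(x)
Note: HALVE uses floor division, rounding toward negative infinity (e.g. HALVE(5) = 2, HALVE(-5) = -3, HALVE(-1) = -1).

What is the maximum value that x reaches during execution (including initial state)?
9

Values of x at each step:
Initial: x = 9 ← maximum
After step 1: x = 9
After step 2: x = 9
After step 3: x = 9
After step 4: x = 4
After step 5: x = 4
After step 6: x = 4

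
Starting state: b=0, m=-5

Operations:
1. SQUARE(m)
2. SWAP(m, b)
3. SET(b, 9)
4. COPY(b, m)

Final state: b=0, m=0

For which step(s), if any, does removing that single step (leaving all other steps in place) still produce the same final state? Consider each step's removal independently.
Step(s) 1, 3

Testing removal of each single step:
Without step 1: final = b=0, m=0 (same)
Without step 2: final = b=25, m=25 (different)
Without step 3: final = b=0, m=0 (same)
Without step 4: final = b=9, m=0 (different)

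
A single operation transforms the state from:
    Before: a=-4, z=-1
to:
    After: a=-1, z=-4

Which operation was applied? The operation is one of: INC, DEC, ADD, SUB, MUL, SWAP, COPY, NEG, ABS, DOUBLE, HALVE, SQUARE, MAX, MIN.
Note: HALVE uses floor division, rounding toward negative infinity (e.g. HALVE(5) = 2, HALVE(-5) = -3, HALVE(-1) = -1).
SWAP(a, z)

Analyzing the change:
Before: a=-4, z=-1
After: a=-1, z=-4
Variable a changed from -4 to -1
Variable z changed from -1 to -4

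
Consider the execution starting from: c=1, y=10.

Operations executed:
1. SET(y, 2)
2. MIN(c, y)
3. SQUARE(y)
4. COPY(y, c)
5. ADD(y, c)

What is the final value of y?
y = 2

Tracing execution:
Step 1: SET(y, 2) → y = 2
Step 2: MIN(c, y) → y = 2
Step 3: SQUARE(y) → y = 4
Step 4: COPY(y, c) → y = 1
Step 5: ADD(y, c) → y = 2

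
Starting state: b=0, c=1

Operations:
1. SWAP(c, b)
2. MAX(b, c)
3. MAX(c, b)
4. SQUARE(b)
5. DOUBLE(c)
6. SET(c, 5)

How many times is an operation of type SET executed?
1

Counting SET operations:
Step 6: SET(c, 5) ← SET
Total: 1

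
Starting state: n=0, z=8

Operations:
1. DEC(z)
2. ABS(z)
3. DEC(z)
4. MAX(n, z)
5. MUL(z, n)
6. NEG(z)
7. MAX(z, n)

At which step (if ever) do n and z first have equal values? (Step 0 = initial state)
Step 4

n and z first become equal after step 4.

Comparing values at each step:
Initial: n=0, z=8
After step 1: n=0, z=7
After step 2: n=0, z=7
After step 3: n=0, z=6
After step 4: n=6, z=6 ← equal!
After step 5: n=6, z=36
After step 6: n=6, z=-36
After step 7: n=6, z=6 ← equal!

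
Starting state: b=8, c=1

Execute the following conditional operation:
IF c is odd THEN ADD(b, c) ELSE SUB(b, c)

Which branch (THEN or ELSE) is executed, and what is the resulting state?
Branch: THEN, Final state: b=9, c=1

Evaluating condition: c is odd
Condition is True, so THEN branch executes
After ADD(b, c): b=9, c=1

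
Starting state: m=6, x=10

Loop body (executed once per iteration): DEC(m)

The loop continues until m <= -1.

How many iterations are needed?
7

Tracing iterations:
Initial: m=6, x=10
After iteration 1: m=5, x=10
After iteration 2: m=4, x=10
After iteration 3: m=3, x=10
After iteration 4: m=2, x=10
After iteration 5: m=1, x=10
After iteration 6: m=0, x=10
After iteration 7: m=-1, x=10
m <= -1 now holds, so the loop exits after 7 iterations.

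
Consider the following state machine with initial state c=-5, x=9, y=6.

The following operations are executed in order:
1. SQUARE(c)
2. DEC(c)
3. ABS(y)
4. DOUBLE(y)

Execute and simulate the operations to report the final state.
{c: 24, x: 9, y: 12}

Step-by-step execution:
Initial: c=-5, x=9, y=6
After step 1 (SQUARE(c)): c=25, x=9, y=6
After step 2 (DEC(c)): c=24, x=9, y=6
After step 3 (ABS(y)): c=24, x=9, y=6
After step 4 (DOUBLE(y)): c=24, x=9, y=12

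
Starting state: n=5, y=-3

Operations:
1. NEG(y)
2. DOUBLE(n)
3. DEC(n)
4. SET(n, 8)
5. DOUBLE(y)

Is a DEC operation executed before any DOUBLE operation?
No

First DEC: step 3
First DOUBLE: step 2
Since 3 > 2, DOUBLE comes first.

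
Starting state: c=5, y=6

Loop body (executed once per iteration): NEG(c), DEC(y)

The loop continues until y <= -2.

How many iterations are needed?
8

Tracing iterations:
Initial: c=5, y=6
After iteration 1: c=-5, y=5
After iteration 2: c=5, y=4
After iteration 3: c=-5, y=3
After iteration 4: c=5, y=2
After iteration 5: c=-5, y=1
After iteration 6: c=5, y=0
After iteration 7: c=-5, y=-1
After iteration 8: c=5, y=-2
y <= -2 now holds, so the loop exits after 8 iterations.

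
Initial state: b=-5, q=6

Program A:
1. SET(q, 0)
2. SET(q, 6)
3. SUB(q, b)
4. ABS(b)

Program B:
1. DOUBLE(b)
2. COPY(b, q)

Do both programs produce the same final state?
No

Program A final state: b=5, q=11
Program B final state: b=6, q=6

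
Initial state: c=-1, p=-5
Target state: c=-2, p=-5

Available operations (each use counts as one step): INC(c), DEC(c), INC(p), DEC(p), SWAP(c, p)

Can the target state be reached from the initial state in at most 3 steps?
Yes

Path (1 step): DEC(c)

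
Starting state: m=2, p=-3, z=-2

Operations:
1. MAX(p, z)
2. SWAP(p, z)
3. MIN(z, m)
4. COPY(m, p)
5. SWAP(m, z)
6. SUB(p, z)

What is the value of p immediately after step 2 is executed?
p = -2

Tracing p through execution:
Initial: p = -3
After step 1 (MAX(p, z)): p = -2
After step 2 (SWAP(p, z)): p = -2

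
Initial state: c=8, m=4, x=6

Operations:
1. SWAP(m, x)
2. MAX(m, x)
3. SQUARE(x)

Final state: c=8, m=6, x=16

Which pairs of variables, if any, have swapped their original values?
None

Comparing initial and final values:
m: 4 → 6
c: 8 → 8
x: 6 → 16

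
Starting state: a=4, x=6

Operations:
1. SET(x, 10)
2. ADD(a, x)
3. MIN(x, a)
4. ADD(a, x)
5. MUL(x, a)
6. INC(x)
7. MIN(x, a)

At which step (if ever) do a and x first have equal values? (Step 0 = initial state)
Step 7

a and x first become equal after step 7.

Comparing values at each step:
Initial: a=4, x=6
After step 1: a=4, x=10
After step 2: a=14, x=10
After step 3: a=14, x=10
After step 4: a=24, x=10
After step 5: a=24, x=240
After step 6: a=24, x=241
After step 7: a=24, x=24 ← equal!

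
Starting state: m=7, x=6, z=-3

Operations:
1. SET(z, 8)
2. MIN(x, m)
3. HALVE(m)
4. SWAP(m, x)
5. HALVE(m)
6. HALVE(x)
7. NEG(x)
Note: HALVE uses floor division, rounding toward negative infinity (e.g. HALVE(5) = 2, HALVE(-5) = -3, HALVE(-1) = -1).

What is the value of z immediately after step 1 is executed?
z = 8

Tracing z through execution:
Initial: z = -3
After step 1 (SET(z, 8)): z = 8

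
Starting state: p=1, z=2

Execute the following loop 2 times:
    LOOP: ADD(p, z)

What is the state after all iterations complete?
p=5, z=2

Iteration trace:
Start: p=1, z=2
After iteration 1: p=3, z=2
After iteration 2: p=5, z=2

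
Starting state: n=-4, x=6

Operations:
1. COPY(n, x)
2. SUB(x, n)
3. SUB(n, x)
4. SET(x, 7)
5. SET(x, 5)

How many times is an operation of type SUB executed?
2

Counting SUB operations:
Step 2: SUB(x, n) ← SUB
Step 3: SUB(n, x) ← SUB
Total: 2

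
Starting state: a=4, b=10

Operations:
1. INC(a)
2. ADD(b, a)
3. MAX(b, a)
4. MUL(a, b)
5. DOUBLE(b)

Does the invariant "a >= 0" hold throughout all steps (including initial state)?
Yes

The invariant holds at every step.

State at each step:
Initial: a=4, b=10
After step 1: a=5, b=10
After step 2: a=5, b=15
After step 3: a=5, b=15
After step 4: a=75, b=15
After step 5: a=75, b=30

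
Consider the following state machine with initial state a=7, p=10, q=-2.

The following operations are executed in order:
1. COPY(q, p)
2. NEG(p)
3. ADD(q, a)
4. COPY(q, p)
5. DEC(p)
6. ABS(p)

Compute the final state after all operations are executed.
{a: 7, p: 11, q: -10}

Step-by-step execution:
Initial: a=7, p=10, q=-2
After step 1 (COPY(q, p)): a=7, p=10, q=10
After step 2 (NEG(p)): a=7, p=-10, q=10
After step 3 (ADD(q, a)): a=7, p=-10, q=17
After step 4 (COPY(q, p)): a=7, p=-10, q=-10
After step 5 (DEC(p)): a=7, p=-11, q=-10
After step 6 (ABS(p)): a=7, p=11, q=-10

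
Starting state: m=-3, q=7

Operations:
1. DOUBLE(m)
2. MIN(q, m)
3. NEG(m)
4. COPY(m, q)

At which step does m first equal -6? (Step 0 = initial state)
Step 1

Tracing m:
Initial: m = -3
After step 1: m = -6 ← first occurrence
After step 2: m = -6
After step 3: m = 6
After step 4: m = -6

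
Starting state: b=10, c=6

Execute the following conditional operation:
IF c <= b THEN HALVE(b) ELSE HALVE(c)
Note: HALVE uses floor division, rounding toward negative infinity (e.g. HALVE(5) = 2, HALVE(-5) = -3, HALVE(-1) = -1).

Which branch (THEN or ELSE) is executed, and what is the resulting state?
Branch: THEN, Final state: b=5, c=6

Evaluating condition: c <= b
c = 6, b = 10
Condition is True, so THEN branch executes
After HALVE(b): b=5, c=6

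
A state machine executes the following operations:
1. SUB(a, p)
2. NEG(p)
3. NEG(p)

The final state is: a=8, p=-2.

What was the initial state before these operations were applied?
a=6, p=-2

Working backwards:
Final state: a=8, p=-2
Before step 3 (NEG(p)): a=8, p=2
Before step 2 (NEG(p)): a=8, p=-2
Before step 1 (SUB(a, p)): a=6, p=-2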